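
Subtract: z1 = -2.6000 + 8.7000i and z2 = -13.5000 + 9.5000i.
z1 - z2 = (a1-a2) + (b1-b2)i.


Real: -2.6 + 13.5 = 10.9
Imag: 8.7 - 9.5 = -0.8

10.9000 - 0.8000i


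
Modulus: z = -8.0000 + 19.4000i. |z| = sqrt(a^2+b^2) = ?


|z| = sqrt((-8)^2 + 19.4^2) = sqrt(64 + 376.36) = sqrt(440.36) = 20.9848

|z| = 20.9848


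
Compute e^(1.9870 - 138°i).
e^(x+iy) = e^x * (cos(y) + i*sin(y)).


e^1.9870 = 7.2936
cos(-138°) = -0.74314
sin(-138°) = -0.66913
Real = 7.2936*(-0.74314) = -5.4202
Imag = 7.2936*(-0.66913) = -4.8804

-5.4202 - 4.8804i


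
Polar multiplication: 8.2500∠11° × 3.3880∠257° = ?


r = 8.2500 * 3.3880 = 27.9510
theta = 11° + 257° = 268° = 268° (mod 360)

27.9510 cis(268°)


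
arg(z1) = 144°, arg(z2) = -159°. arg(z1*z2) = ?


arg(z1*z2) = 144° - 159° = -15°
Normalized to (-180°, 180°]: -15°

-15°


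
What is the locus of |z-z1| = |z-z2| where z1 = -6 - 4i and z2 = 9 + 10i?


Equal distances means the locus is the perpendicular bisector of z1 and z2.
Midpoint = ((-6+9)/2, (-4+10)/2) = (1.5000, 3.0000)

Perpendicular bisector through (1.5000, 3.0000)


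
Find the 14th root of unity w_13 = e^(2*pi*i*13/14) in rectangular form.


Angle = 360*13/14 = 334.2857°
a = cos(334.2857°) = 0.9010
b = sin(334.2857°) = -0.4339

0.9010 - 0.4339i


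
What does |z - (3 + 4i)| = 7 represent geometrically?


|z - z0| = r is a circle with center z0 and radius r.
Center = (3, 4), radius = 7

Circle with center (3, 4) and radius 7


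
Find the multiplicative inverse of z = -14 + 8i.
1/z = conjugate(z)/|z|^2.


|z|^2 = 196+64 = 260
1/z = (-14 - 8i)/260

1/z = -0.0538 - 0.0308i


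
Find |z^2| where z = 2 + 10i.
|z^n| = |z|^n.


|z| = sqrt(4+100) = sqrt(104) = 10.1980
|z^2| = |z|^2 = (sqrt(104))^2 = 104

|z^2| = 104


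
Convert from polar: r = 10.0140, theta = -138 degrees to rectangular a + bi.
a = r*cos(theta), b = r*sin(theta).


a = 10.0140*cos(-138°) = 10.0140*(-0.743145) = -7.4419
b = 10.0140*sin(-138°) = 10.0140*(-0.66913) = -6.7007

-7.4419 - 6.7007i


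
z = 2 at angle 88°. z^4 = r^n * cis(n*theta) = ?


r^4 = 2^4 = 16
n*theta = 4*88° = 352° = 352° (mod 360)
a = 16*cos(352°) = 15.8443
b = 16*sin(352°) = -2.2268

16 cis(352°) = 15.8443 - 2.2268i


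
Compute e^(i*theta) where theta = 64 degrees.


cos(64°) = 0.4384
sin(64°) = 0.8988

e^(i*64°) = 0.4384 + 0.8988i


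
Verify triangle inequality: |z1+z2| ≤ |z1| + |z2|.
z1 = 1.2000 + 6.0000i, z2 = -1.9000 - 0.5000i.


|z1| = sqrt(1.2^2 + 6^2) = sqrt(37.44) = 6.1188
|z2| = sqrt((-1.9)^2 + (-0.5)^2) = sqrt(3.86) = 1.9647
z1+z2 = -0.7000 + 5.5000i
|z1+z2| = sqrt(30.74) = 5.5444
|z1|+|z2| = 6.1188 + 1.9647 = 8.0835

|z1+z2| = 5.5444 ≤ |z1|+|z2| = 8.0835 (verified)


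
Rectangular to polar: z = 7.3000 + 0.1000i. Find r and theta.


r = sqrt(53.29+0.01) = sqrt(53.3) = 7.3007
theta = atan2(0.1, 7.3) = 0.7848 degrees

r = 7.3007, theta = 0.7848 degrees


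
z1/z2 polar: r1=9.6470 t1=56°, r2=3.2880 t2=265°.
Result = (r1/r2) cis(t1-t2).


r = 9.6470 / 3.2880 = 2.9340
theta = 56° - 265° = -209° = 151° (mod 360)

2.9340 cis(151°)


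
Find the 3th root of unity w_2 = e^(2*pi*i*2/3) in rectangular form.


Angle = 360*2/3 = 240°
a = cos(240°) = -0.5000
b = sin(240°) = -0.8660

-0.5000 - 0.8660i


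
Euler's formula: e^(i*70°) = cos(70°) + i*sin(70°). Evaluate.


cos(70°) = 0.3420
sin(70°) = 0.9397

e^(i*70°) = 0.3420 + 0.9397i


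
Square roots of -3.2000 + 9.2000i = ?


|z| = sqrt(10.24+84.64) = 9.7406
sqrt((|z|+a)/2) = sqrt((9.7406+(-3.2))/2) = sqrt(3.2703) = 1.8084
sqrt((|z|-a)/2) = sqrt((9.7406-(-3.2))/2) = sqrt(6.4703) = 2.5437

±(1.8084 + 2.5437i) i.e. 1.8084 + 2.5437i and -1.8084 - 2.5437i


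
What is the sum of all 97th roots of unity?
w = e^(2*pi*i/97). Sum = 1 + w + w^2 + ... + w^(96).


The sum of all 97th roots of unity is 0.
Geometric series: (1 - w^97)/(1 - w) = (1-1)/(1-w) = 0 since w^97 = 1, w ≠ 1.
Alternatively: coefficient of z^96 in z^97 - 1 is 0.

0


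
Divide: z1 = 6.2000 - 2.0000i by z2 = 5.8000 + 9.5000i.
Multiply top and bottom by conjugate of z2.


Conjugate of z2 = 5.8000 - 9.5000i
Numerator: (6.2000 - 2.0000i)(5.8000 - 9.5000i) = 16.9600 - 70.5000i
Denominator: 5.8^2 + 9.5^2 = 123.89
Result = (16.9600 - 70.5000i)/123.89

0.1369 - 0.5691i


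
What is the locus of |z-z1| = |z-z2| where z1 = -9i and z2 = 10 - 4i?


Equal distances means the locus is the perpendicular bisector of z1 and z2.
Midpoint = ((0+10)/2, (-9+(-4))/2) = (5.0000, -6.5000)

Perpendicular bisector through (5.0000, -6.5000)


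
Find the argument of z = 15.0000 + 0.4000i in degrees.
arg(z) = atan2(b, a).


Re = 15, Im = 0.4
arg = atan2(0.4, 15) = 1.5275 degrees

arg(z) = 1.5275 degrees


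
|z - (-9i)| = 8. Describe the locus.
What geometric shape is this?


|z - z0| = r is a circle with center z0 and radius r.
Center = (0, -9), radius = 8

Circle with center (0, -9) and radius 8


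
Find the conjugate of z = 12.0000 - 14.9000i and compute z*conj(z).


z_bar = 12.0000 + 14.9000i
z*z_bar = 12^2 + (-14.9)^2 = 144 + 222.01 = 366.01

z_bar = 12.0000 + 14.9000i, z*z_bar = 366.01


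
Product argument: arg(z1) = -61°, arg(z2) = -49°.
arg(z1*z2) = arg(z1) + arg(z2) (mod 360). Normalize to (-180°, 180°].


arg(z1*z2) = -61° - 49° = -110°
Normalized to (-180°, 180°]: -110°

-110°


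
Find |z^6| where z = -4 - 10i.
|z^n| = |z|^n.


|z| = sqrt(16+100) = sqrt(116) = 10.7703
|z^6| = |z|^6 = (sqrt(116))^6 = 116^3 = 1560896

|z^6| = 1560896


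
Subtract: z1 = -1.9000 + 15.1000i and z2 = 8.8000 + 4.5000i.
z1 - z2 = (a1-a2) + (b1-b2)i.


Real: -1.9 - 8.8 = -10.7
Imag: 15.1 - 4.5 = 10.6

-10.7000 + 10.6000i


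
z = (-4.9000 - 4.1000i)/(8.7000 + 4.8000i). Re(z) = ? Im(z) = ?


Multiply by conjugate: (-4.9000 - 4.1000i)(8.7000 - 4.8000i) / (8.7^2 + 4.8^2)
Numerator real = -4.9*8.7 - (4.1)*4.8 = -62.31
Numerator imag = -4.1*8.7 - (-4.9)*4.8 = -12.15
Denominator = 98.73
Re(z) = -62.31/98.73 = -0.6311
Im(z) = -12.15/98.73 = -0.1231

Re(z) = -0.6311, Im(z) = -0.1231


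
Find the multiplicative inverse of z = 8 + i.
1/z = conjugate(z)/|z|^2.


|z|^2 = 64+1 = 65
1/z = (8 - 1i)/65

1/z = 0.1231 - 0.0154i


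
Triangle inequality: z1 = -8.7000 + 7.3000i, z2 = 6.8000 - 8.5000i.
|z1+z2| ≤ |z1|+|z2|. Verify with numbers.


|z1| = sqrt((-8.7)^2 + 7.3^2) = sqrt(128.98) = 11.3569
|z2| = sqrt(6.8^2 + (-8.5)^2) = sqrt(118.49) = 10.8853
z1+z2 = -1.9000 - 1.2000i
|z1+z2| = sqrt(5.05) = 2.2472
|z1|+|z2| = 11.3569 + 10.8853 = 22.2422

|z1+z2| = 2.2472 ≤ |z1|+|z2| = 22.2422 (verified)


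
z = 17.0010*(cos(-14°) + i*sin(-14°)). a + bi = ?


a = 17.0010*cos(-14°) = 17.0010*0.970296 = 16.4960
b = 17.0010*sin(-14°) = 17.0010*(-0.24192) = -4.1129

16.4960 - 4.1129i


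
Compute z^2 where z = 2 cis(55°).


r^2 = 2^2 = 4
n*theta = 2*55° = 110° = 110° (mod 360)
a = 4*cos(110°) = -1.3681
b = 4*sin(110°) = 3.7588

4 cis(110°) = -1.3681 + 3.7588i


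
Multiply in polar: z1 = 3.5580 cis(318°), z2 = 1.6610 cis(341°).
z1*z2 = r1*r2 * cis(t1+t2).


r = 3.5580 * 1.6610 = 5.9098
theta = 318° + 341° = 659° = 299° (mod 360)

5.9098 cis(299°)


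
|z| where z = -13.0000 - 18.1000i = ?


|z| = sqrt((-13)^2 + (-18.1)^2) = sqrt(169 + 327.61) = sqrt(496.61) = 22.2847

|z| = 22.2847


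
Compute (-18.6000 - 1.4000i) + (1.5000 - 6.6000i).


Real: -18.6 + 1.5 = -17.1
Imag: -1.4 - 6.6 = -8

-17.1000 - 8.0000i


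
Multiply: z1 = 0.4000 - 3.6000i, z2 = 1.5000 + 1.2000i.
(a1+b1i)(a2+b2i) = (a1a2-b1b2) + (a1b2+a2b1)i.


Real = 0.4*1.5 - (-3.6)*1.2 = 0.6 - (-4.32) = 4.92
Imag = 0.4*1.2 + 1.5*(-3.6) = 0.48 - (5.4) = -4.92

4.9200 - 4.9200i


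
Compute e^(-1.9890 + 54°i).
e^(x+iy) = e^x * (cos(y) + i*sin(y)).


e^-1.9890 = 0.1368
cos(54°) = 0.5878
sin(54°) = 0.809
Real = 0.1368*0.5878 = 0.0804
Imag = 0.1368*0.809 = 0.1107

0.0804 + 0.1107i


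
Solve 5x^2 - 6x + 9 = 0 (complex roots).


disc = (-6)^2 - 4*5*9 = 36 - 180 = -144
sqrt(|disc|) = sqrt(144) = 12.0000
Real part = 6/(2*5) = 0.6000
Imag part = 12.0000/(2*5) = 1.2000

0.6000 ± 1.2000i


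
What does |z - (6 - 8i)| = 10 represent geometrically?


|z - z0| = r is a circle with center z0 and radius r.
Center = (6, -8), radius = 10

Circle with center (6, -8) and radius 10


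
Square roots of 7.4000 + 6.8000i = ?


|z| = sqrt(54.76+46.24) = 10.0499
sqrt((|z|+a)/2) = sqrt((10.0499+7.4)/2) = sqrt(8.7249) = 2.9538
sqrt((|z|-a)/2) = sqrt((10.0499-7.4)/2) = sqrt(1.3249) = 1.1511

±(2.9538 + 1.1511i) i.e. 2.9538 + 1.1511i and -2.9538 - 1.1511i


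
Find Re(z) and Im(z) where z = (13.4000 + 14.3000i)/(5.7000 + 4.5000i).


Multiply by conjugate: (13.4000 + 14.3000i)(5.7000 - 4.5000i) / (5.7^2 + 4.5^2)
Numerator real = 13.4*5.7 + 14.3*4.5 = 140.73
Numerator imag = 14.3*5.7 - 13.4*4.5 = 21.21
Denominator = 52.74
Re(z) = 140.73/52.74 = 2.6684
Im(z) = 21.21/52.74 = 0.4022

Re(z) = 2.6684, Im(z) = 0.4022


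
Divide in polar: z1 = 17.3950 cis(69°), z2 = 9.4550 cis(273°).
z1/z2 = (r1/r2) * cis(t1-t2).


r = 17.3950 / 9.4550 = 1.8398
theta = 69° - 273° = -204° = 156° (mod 360)

1.8398 cis(156°)


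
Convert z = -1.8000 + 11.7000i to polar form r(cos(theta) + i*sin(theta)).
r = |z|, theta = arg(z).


r = sqrt(3.24+136.89) = sqrt(140.13) = 11.8377
theta = atan2(11.7, -1.8) = 98.7462 degrees

r = 11.8377, theta = 98.7462 degrees


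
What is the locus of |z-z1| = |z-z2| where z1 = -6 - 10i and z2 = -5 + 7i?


Equal distances means the locus is the perpendicular bisector of z1 and z2.
Midpoint = ((-6+(-5))/2, (-10+7)/2) = (-5.5000, -1.5000)

Perpendicular bisector through (-5.5000, -1.5000)


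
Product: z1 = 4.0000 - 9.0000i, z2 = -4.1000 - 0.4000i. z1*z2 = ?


Real = 4*(-4.1) - (-9)*(-0.4) = -16.4 - 3.6 = -20
Imag = 4*(-0.4) - (4.1)*(-9) = -1.6 + 36.9 = 35.3

-20.0000 + 35.3000i


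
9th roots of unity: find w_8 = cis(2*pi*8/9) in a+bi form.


Angle = 360*8/9 = 320°
a = cos(320°) = 0.7660
b = sin(320°) = -0.6428

0.7660 - 0.6428i


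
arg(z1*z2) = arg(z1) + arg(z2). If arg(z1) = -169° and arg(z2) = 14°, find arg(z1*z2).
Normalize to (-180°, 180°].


arg(z1*z2) = -169° + 14° = -155°
Normalized to (-180°, 180°]: -155°

-155°


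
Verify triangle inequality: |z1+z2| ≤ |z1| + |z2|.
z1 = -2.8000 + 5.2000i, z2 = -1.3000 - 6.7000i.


|z1| = sqrt((-2.8)^2 + 5.2^2) = sqrt(34.88) = 5.9059
|z2| = sqrt((-1.3)^2 + (-6.7)^2) = sqrt(46.58) = 6.8250
z1+z2 = -4.1000 - 1.5000i
|z1+z2| = sqrt(19.06) = 4.3658
|z1|+|z2| = 5.9059 + 6.8250 = 12.7309

|z1+z2| = 4.3658 ≤ |z1|+|z2| = 12.7309 (verified)


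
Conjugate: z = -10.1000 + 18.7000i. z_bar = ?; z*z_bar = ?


z_bar = -10.1000 - 18.7000i
z*z_bar = (-10.1)^2 + 18.7^2 = 102.01 + 349.69 = 451.7

z_bar = -10.1000 - 18.7000i, z*z_bar = 451.7


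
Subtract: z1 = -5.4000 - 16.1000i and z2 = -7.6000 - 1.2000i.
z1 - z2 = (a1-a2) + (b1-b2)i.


Real: -5.4 + 7.6 = 2.2
Imag: -16.1 + 1.2 = -14.9

2.2000 - 14.9000i


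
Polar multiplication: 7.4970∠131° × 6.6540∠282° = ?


r = 7.4970 * 6.6540 = 49.8850
theta = 131° + 282° = 413° = 53° (mod 360)

49.8850 cis(53°)


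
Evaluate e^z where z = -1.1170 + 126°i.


e^-1.1170 = 0.3273
cos(126°) = -0.5878
sin(126°) = 0.809
Real = 0.3273*(-0.5878) = -0.1924
Imag = 0.3273*0.809 = 0.2648

-0.1924 + 0.2648i


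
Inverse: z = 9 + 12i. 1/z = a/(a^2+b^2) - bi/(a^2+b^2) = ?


|z|^2 = 81+144 = 225
1/z = (9 - 12i)/225

1/z = 0.0400 - 0.0533i


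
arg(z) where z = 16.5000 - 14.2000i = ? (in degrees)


Re = 16.5, Im = -14.2
arg = atan2(-14.2, 16.5) = -40.7155 degrees

arg(z) = -40.7155 degrees


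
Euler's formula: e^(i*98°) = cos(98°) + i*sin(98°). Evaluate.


cos(98°) = -0.1392
sin(98°) = 0.9903

e^(i*98°) = -0.1392 + 0.9903i


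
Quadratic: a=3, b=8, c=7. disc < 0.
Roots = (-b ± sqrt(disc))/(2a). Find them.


disc = 8^2 - 4*3*7 = 64 - 84 = -20
sqrt(|disc|) = sqrt(20) = 4.4721
Real part = -8/(2*3) = -1.3333
Imag part = 4.4721/(2*3) = 0.7454

-1.3333 ± 0.7454i


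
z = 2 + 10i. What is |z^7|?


|z| = sqrt(4+100) = sqrt(104) = 10.1980
|z^7| = |z|^7 = (sqrt(104))^7 = 104^3 * sqrt(104) = 1124864*sqrt(104)

|z^7| = 1124864*sqrt(104) ≈ 11471406.9723


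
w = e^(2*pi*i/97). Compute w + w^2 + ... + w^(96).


With w = e^(2*pi*i/97), all 97 of the 97th roots of unity w^0 = 1, w, ..., w^(96) sum to 0: 1 + w + ... + w^(96) = (1 - w^97)/(1 - w) = 0 since w^97 = 1, w ≠ 1.
Removing the root 1: w + w^2 + ... + w^(96) = 0 - 1 = -1

Sum = -1


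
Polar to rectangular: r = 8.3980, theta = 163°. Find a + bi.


a = 8.3980*cos(163°) = 8.3980*(-0.9563) = -8.0310
b = 8.3980*sin(163°) = 8.3980*0.29237 = 2.4553

-8.0310 + 2.4553i


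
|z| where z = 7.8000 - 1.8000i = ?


|z| = sqrt(7.8^2 + (-1.8)^2) = sqrt(60.84 + 3.24) = sqrt(64.08) = 8.0050

|z| = 8.0050


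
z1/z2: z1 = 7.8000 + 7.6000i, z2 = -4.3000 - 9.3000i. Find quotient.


Conjugate of z2 = -4.3000 + 9.3000i
Numerator: (7.8000 + 7.6000i)(-4.3000 + 9.3000i) = -104.2200 + 39.8600i
Denominator: (-4.3)^2 + (-9.3)^2 = 104.98
Result = (-104.2200 + 39.8600i)/104.98

-0.9928 + 0.3797i


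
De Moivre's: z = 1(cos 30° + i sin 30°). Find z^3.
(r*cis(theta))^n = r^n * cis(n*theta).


r^3 = 1^3 = 1
n*theta = 3*30° = 90° = 90° (mod 360)
a = 1*cos(90°) = 0
b = 1*sin(90°) = 1.0000

1 cis(90°) = 0 + 1.0000i


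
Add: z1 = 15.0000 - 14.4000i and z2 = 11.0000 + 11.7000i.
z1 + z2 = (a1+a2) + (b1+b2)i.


Real: 15 + 11 = 26
Imag: -14.4 + 11.7 = -2.7

26.0000 - 2.7000i


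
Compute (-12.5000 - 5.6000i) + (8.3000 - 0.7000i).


Real: -12.5 + 8.3 = -4.2
Imag: -5.6 - 0.7 = -6.3

-4.2000 - 6.3000i


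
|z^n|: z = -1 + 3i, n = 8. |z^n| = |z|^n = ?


|z| = sqrt(1+9) = sqrt(10) = 3.1623
|z^8| = |z|^8 = (sqrt(10))^8 = 10^4 = 10000

|z^8| = 10000


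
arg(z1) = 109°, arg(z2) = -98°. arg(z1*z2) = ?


arg(z1*z2) = 109° - 98° = 11°
Normalized to (-180°, 180°]: 11°

11°


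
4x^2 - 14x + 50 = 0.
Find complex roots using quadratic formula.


disc = (-14)^2 - 4*4*50 = 196 - 800 = -604
sqrt(|disc|) = sqrt(604) = 24.5764
Real part = 14/(2*4) = 1.7500
Imag part = 24.5764/(2*4) = 3.0721

1.7500 ± 3.0721i


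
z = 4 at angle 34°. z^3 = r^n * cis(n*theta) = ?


r^3 = 4^3 = 64
n*theta = 3*34° = 102° = 102° (mod 360)
a = 64*cos(102°) = -13.3063
b = 64*sin(102°) = 62.6014

64 cis(102°) = -13.3063 + 62.6014i


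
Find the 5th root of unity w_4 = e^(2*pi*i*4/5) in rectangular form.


Angle = 360*4/5 = 288°
a = cos(288°) = 0.3090
b = sin(288°) = -0.9511

0.3090 - 0.9511i


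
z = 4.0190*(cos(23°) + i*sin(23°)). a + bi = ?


a = 4.0190*cos(23°) = 4.0190*0.9205 = 3.6995
b = 4.0190*sin(23°) = 4.0190*0.39073 = 1.5703

3.6995 + 1.5703i


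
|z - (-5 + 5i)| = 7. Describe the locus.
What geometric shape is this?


|z - z0| = r is a circle with center z0 and radius r.
Center = (-5, 5), radius = 7

Circle with center (-5, 5) and radius 7


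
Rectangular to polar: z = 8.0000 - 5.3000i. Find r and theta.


r = sqrt(64+28.09) = sqrt(92.09) = 9.5964
theta = atan2(-5.3, 8) = -33.5245 degrees

r = 9.5964, theta = -33.5245 degrees


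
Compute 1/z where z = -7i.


|z|^2 = 0+49 = 49
1/z = (0 + 7i)/49

1/z = 0 + 0.1429i


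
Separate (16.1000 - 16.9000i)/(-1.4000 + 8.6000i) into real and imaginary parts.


Multiply by conjugate: (16.1000 - 16.9000i)(-1.4000 - 8.6000i) / ((-1.4)^2 + 8.6^2)
Numerator real = 16.1*(-1.4) - (16.9)*8.6 = -167.88
Numerator imag = -16.9*(-1.4) - 16.1*8.6 = -114.8
Denominator = 75.92
Re(z) = -167.88/75.92 = -2.2113
Im(z) = -114.8/75.92 = -1.5121

Re(z) = -2.2113, Im(z) = -1.5121


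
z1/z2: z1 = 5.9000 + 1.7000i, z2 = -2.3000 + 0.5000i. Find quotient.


Conjugate of z2 = -2.3000 - 0.5000i
Numerator: (5.9000 + 1.7000i)(-2.3000 - 0.5000i) = -12.7200 - 6.8600i
Denominator: (-2.3)^2 + 0.5^2 = 5.54
Result = (-12.7200 - 6.8600i)/5.54

-2.2960 - 1.2383i


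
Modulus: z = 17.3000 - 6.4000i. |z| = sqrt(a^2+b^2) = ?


|z| = sqrt(17.3^2 + (-6.4)^2) = sqrt(299.29 + 40.96) = sqrt(340.25) = 18.4459

|z| = 18.4459


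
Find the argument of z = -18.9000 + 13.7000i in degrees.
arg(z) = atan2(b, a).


Re = -18.9, Im = 13.7
arg = atan2(13.7, -18.9) = 144.0629 degrees

arg(z) = 144.0629 degrees


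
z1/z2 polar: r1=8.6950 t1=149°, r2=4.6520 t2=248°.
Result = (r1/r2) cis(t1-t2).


r = 8.6950 / 4.6520 = 1.8691
theta = 149° - 248° = -99° = 261° (mod 360)

1.8691 cis(261°)


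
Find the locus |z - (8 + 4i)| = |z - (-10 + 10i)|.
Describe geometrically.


Equal distances means the locus is the perpendicular bisector of z1 and z2.
Midpoint = ((8+(-10))/2, (4+10)/2) = (-1.0000, 7.0000)

Perpendicular bisector through (-1.0000, 7.0000)


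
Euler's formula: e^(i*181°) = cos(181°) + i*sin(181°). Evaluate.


cos(181°) = -0.9998
sin(181°) = -0.0175

e^(i*181°) = -0.9998 - 0.0175i


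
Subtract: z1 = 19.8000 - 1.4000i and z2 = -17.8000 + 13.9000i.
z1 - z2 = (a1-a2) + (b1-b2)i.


Real: 19.8 + 17.8 = 37.6
Imag: -1.4 - 13.9 = -15.3

37.6000 - 15.3000i


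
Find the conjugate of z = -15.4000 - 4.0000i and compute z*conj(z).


z_bar = -15.4000 + 4.0000i
z*z_bar = (-15.4)^2 + (-4)^2 = 237.16 + 16 = 253.16

z_bar = -15.4000 + 4.0000i, z*z_bar = 253.16


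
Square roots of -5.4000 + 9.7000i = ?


|z| = sqrt(29.16+94.09) = 11.1018
sqrt((|z|+a)/2) = sqrt((11.1018+(-5.4))/2) = sqrt(2.8509) = 1.6885
sqrt((|z|-a)/2) = sqrt((11.1018-(-5.4))/2) = sqrt(8.2509) = 2.8724

±(1.6885 + 2.8724i) i.e. 1.6885 + 2.8724i and -1.6885 - 2.8724i


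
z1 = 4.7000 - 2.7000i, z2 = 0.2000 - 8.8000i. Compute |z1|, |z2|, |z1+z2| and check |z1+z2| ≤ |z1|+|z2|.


|z1| = sqrt(4.7^2 + (-2.7)^2) = sqrt(29.38) = 5.4203
|z2| = sqrt(0.2^2 + (-8.8)^2) = sqrt(77.48) = 8.8023
z1+z2 = 4.9000 - 11.5000i
|z1+z2| = sqrt(156.26) = 12.5004
|z1|+|z2| = 5.4203 + 8.8023 = 14.2226

|z1+z2| = 12.5004 ≤ |z1|+|z2| = 14.2226 (verified)


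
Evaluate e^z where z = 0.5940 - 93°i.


e^0.5940 = 1.8112
cos(-93°) = -0.05234
sin(-93°) = -0.9986
Real = 1.8112*(-0.05234) = -0.0948
Imag = 1.8112*(-0.9986) = -1.8087

-0.0948 - 1.8087i


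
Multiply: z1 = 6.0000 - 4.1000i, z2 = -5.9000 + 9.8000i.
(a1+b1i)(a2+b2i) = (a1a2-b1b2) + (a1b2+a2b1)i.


Real = 6*(-5.9) - (-4.1)*9.8 = -35.4 - (-40.18) = 4.78
Imag = 6*9.8 - (5.9)*(-4.1) = 58.8 + 24.19 = 82.99

4.7800 + 82.9900i


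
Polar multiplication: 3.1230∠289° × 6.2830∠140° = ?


r = 3.1230 * 6.2830 = 19.6218
theta = 289° + 140° = 429° = 69° (mod 360)

19.6218 cis(69°)


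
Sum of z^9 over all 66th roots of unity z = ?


The roots are w_k = w^k with w = e^(2*pi*i/66), and (w^k)^9 = (w^9)^k.
So S = 1 + u + u^2 + ... + u^(65) with u = w^9.
9 = 0*66 + 9, so 9 is not a multiple of 66: u = w^9 ≠ 1 (w is a primitive 66th root), while u^66 = (w^66)^9 = 1.
Geometric series: S = (1 - u^66)/(1 - u) = (1 - 1)/(1 - u) = 0

S = 0


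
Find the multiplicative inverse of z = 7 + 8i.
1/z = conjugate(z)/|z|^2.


|z|^2 = 49+64 = 113
1/z = (7 - 8i)/113

1/z = 0.0619 - 0.0708i


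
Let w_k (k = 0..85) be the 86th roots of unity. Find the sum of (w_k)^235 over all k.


The roots are w_k = w^k with w = e^(2*pi*i/86), and (w^k)^235 = (w^235)^k.
So S = 1 + u + u^2 + ... + u^(85) with u = w^235.
235 = 2*86 + 63, so 235 is not a multiple of 86: u = (w^86)^2 * w^63 = w^63 ≠ 1 (w is a primitive 86th root), while u^86 = (w^86)^235 = 1.
Geometric series: S = (1 - u^86)/(1 - u) = (1 - 1)/(1 - u) = 0

S = 0


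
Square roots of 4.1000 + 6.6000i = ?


|z| = sqrt(16.81+43.56) = 7.7698
sqrt((|z|+a)/2) = sqrt((7.7698+4.1)/2) = sqrt(5.9349) = 2.4362
sqrt((|z|-a)/2) = sqrt((7.7698-4.1)/2) = sqrt(1.8349) = 1.3546

±(2.4362 + 1.3546i) i.e. 2.4362 + 1.3546i and -2.4362 - 1.3546i


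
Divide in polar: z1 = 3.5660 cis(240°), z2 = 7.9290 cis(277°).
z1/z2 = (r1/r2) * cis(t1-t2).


r = 3.5660 / 7.9290 = 0.4497
theta = 240° - 277° = -37° = 323° (mod 360)

0.4497 cis(323°)


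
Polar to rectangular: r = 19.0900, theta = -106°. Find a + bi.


a = 19.0900*cos(-106°) = 19.0900*(-0.275637) = -5.2619
b = 19.0900*sin(-106°) = 19.0900*(-0.96126) = -18.3505

-5.2619 - 18.3505i


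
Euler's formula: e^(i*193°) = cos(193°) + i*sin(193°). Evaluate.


cos(193°) = -0.9744
sin(193°) = -0.2250

e^(i*193°) = -0.9744 - 0.2250i


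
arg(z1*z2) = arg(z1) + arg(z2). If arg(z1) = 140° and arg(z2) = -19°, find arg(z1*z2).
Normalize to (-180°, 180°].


arg(z1*z2) = 140° - 19° = 121°
Normalized to (-180°, 180°]: 121°

121°


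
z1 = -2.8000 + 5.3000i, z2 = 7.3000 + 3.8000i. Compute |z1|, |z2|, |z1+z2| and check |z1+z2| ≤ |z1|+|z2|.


|z1| = sqrt((-2.8)^2 + 5.3^2) = sqrt(35.93) = 5.9942
|z2| = sqrt(7.3^2 + 3.8^2) = sqrt(67.73) = 8.2298
z1+z2 = 4.5000 + 9.1000i
|z1+z2| = sqrt(103.06) = 10.1518
|z1|+|z2| = 5.9942 + 8.2298 = 14.2240

|z1+z2| = 10.1518 ≤ |z1|+|z2| = 14.2240 (verified)


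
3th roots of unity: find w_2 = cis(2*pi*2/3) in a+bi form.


Angle = 360*2/3 = 240°
a = cos(240°) = -0.5000
b = sin(240°) = -0.8660

-0.5000 - 0.8660i


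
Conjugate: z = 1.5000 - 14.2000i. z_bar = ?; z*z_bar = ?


z_bar = 1.5000 + 14.2000i
z*z_bar = 1.5^2 + (-14.2)^2 = 2.25 + 201.64 = 203.89

z_bar = 1.5000 + 14.2000i, z*z_bar = 203.89


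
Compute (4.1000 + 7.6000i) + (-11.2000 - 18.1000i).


Real: 4.1 - 11.2 = -7.1
Imag: 7.6 - 18.1 = -10.5

-7.1000 - 10.5000i


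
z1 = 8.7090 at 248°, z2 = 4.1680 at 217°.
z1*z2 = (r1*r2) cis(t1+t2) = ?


r = 8.7090 * 4.1680 = 36.2991
theta = 248° + 217° = 465° = 105° (mod 360)

36.2991 cis(105°)


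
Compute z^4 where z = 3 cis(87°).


r^4 = 3^4 = 81
n*theta = 4*87° = 348° = 348° (mod 360)
a = 81*cos(348°) = 79.2300
b = 81*sin(348°) = -16.8408

81 cis(348°) = 79.2300 - 16.8408i


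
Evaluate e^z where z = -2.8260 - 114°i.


e^-2.8260 = 0.0592
cos(-114°) = -0.4067
sin(-114°) = -0.9135
Real = 0.0592*(-0.4067) = -0.0241
Imag = 0.0592*(-0.9135) = -0.0541

-0.0241 - 0.0541i


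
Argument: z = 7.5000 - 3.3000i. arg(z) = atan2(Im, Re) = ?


Re = 7.5, Im = -3.3
arg = atan2(-3.3, 7.5) = -23.7495 degrees

arg(z) = -23.7495 degrees


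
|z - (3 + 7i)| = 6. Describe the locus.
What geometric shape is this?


|z - z0| = r is a circle with center z0 and radius r.
Center = (3, 7), radius = 6

Circle with center (3, 7) and radius 6


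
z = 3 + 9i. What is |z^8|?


|z| = sqrt(9+81) = sqrt(90) = 9.4868
|z^8| = |z|^8 = (sqrt(90))^8 = 90^4 = 65610000

|z^8| = 65610000


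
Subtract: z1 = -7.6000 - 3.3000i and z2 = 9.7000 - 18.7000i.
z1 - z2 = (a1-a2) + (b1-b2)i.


Real: -7.6 - 9.7 = -17.3
Imag: -3.3 + 18.7 = 15.4

-17.3000 + 15.4000i


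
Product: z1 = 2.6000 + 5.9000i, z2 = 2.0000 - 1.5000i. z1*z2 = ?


Real = 2.6*2 - 5.9*(-1.5) = 5.2 - (-8.85) = 14.05
Imag = 2.6*(-1.5) + 2*5.9 = -3.9 + 11.8 = 7.9

14.0500 + 7.9000i


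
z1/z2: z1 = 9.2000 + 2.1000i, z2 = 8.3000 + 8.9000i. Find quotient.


Conjugate of z2 = 8.3000 - 8.9000i
Numerator: (9.2000 + 2.1000i)(8.3000 - 8.9000i) = 95.0500 - 64.4500i
Denominator: 8.3^2 + 8.9^2 = 148.1
Result = (95.0500 - 64.4500i)/148.1

0.6418 - 0.4352i


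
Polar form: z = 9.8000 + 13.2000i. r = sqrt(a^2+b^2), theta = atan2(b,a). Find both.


r = sqrt(96.04+174.24) = sqrt(270.28) = 16.4402
theta = atan2(13.2, 9.8) = 53.4089 degrees

r = 16.4402, theta = 53.4089 degrees


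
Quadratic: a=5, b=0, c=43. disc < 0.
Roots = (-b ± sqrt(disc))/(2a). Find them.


disc = 0^2 - 4*5*43 = 0 - 860 = -860
sqrt(|disc|) = sqrt(860) = 29.3258
Real part = 0/(2*5) = 0
Imag part = 29.3258/(2*5) = 2.9326

0 ± 2.9326i


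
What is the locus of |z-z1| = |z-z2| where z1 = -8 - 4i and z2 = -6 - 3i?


Equal distances means the locus is the perpendicular bisector of z1 and z2.
Midpoint = ((-8+(-6))/2, (-4+(-3))/2) = (-7.0000, -3.5000)

Perpendicular bisector through (-7.0000, -3.5000)


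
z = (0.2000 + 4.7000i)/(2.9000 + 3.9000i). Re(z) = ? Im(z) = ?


Multiply by conjugate: (0.2000 + 4.7000i)(2.9000 - 3.9000i) / (2.9^2 + 3.9^2)
Numerator real = 0.2*2.9 + 4.7*3.9 = 18.91
Numerator imag = 4.7*2.9 - 0.2*3.9 = 12.85
Denominator = 23.62
Re(z) = 18.91/23.62 = 0.8006
Im(z) = 12.85/23.62 = 0.5440

Re(z) = 0.8006, Im(z) = 0.5440


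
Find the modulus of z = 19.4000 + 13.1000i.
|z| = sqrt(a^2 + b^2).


|z| = sqrt(19.4^2 + 13.1^2) = sqrt(376.36 + 171.61) = sqrt(547.97) = 23.4088

|z| = 23.4088


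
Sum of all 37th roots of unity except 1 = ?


With w = e^(2*pi*i/37), all 37 of the 37th roots of unity w^0 = 1, w, ..., w^(36) sum to 0: 1 + w + ... + w^(36) = (1 - w^37)/(1 - w) = 0 since w^37 = 1, w ≠ 1.
Removing the root 1: w + w^2 + ... + w^(36) = 0 - 1 = -1

Sum = -1


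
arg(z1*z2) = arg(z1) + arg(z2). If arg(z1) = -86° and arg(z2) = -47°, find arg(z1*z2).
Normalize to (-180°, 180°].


arg(z1*z2) = -86° - 47° = -133°
Normalized to (-180°, 180°]: -133°

-133°


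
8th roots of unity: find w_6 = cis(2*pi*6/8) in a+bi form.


Angle = 360*6/8 = 270°
a = cos(270°) = 0
b = sin(270°) = -1.0000

0 - 1.0000i


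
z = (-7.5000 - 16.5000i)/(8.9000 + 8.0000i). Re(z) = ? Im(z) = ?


Multiply by conjugate: (-7.5000 - 16.5000i)(8.9000 - 8.0000i) / (8.9^2 + 8^2)
Numerator real = -7.5*8.9 - (16.5)*8 = -198.75
Numerator imag = -16.5*8.9 - (-7.5)*8 = -86.85
Denominator = 143.21
Re(z) = -198.75/143.21 = -1.3878
Im(z) = -86.85/143.21 = -0.6065

Re(z) = -1.3878, Im(z) = -0.6065


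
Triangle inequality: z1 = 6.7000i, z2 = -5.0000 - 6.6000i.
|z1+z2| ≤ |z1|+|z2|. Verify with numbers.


|z1| = sqrt(0^2 + 6.7^2) = sqrt(44.89) = 6.7000
|z2| = sqrt((-5)^2 + (-6.6)^2) = sqrt(68.56) = 8.2801
z1+z2 = -5.0000 + 0.1000i
|z1+z2| = sqrt(25.01) = 5.0010
|z1|+|z2| = 6.7000 + 8.2801 = 14.9801

|z1+z2| = 5.0010 ≤ |z1|+|z2| = 14.9801 (verified)


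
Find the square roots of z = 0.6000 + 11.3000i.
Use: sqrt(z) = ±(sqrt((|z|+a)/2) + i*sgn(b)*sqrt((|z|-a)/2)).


|z| = sqrt(0.36+127.69) = 11.3159
sqrt((|z|+a)/2) = sqrt((11.3159+0.6)/2) = sqrt(5.9580) = 2.4409
sqrt((|z|-a)/2) = sqrt((11.3159-0.6)/2) = sqrt(5.3580) = 2.3147

±(2.4409 + 2.3147i) i.e. 2.4409 + 2.3147i and -2.4409 - 2.3147i


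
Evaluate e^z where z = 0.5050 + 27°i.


e^0.5050 = 1.6570
cos(27°) = 0.891
sin(27°) = 0.454
Real = 1.6570*0.891 = 1.4764
Imag = 1.6570*0.454 = 0.7523

1.4764 + 0.7523i


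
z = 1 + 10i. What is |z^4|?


|z| = sqrt(1+100) = sqrt(101) = 10.0499
|z^4| = |z|^4 = (sqrt(101))^4 = 101^2 = 10201

|z^4| = 10201


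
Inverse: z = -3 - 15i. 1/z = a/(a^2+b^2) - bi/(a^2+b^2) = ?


|z|^2 = 9+225 = 234
1/z = (-3 + 15i)/234

1/z = -0.0128 + 0.0641i


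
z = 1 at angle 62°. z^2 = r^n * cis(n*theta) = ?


r^2 = 1^2 = 1
n*theta = 2*62° = 124° = 124° (mod 360)
a = 1*cos(124°) = -0.5592
b = 1*sin(124°) = 0.8290

1 cis(124°) = -0.5592 + 0.8290i


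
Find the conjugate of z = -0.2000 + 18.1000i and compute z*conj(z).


z_bar = -0.2000 - 18.1000i
z*z_bar = (-0.2)^2 + 18.1^2 = 0.04 + 327.61 = 327.65

z_bar = -0.2000 - 18.1000i, z*z_bar = 327.65


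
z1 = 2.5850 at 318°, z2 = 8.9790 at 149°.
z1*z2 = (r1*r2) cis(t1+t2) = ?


r = 2.5850 * 8.9790 = 23.2107
theta = 318° + 149° = 467° = 107° (mod 360)

23.2107 cis(107°)


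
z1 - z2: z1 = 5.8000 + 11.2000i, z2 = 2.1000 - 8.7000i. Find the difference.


Real: 5.8 - 2.1 = 3.7
Imag: 11.2 + 8.7 = 19.9

3.7000 + 19.9000i


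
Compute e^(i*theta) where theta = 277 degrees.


cos(277°) = 0.1219
sin(277°) = -0.9925

e^(i*277°) = 0.1219 - 0.9925i


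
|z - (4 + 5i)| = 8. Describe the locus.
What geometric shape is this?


|z - z0| = r is a circle with center z0 and radius r.
Center = (4, 5), radius = 8

Circle with center (4, 5) and radius 8


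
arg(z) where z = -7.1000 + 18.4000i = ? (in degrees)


Re = -7.1, Im = 18.4
arg = atan2(18.4, -7.1) = 111.1001 degrees

arg(z) = 111.1001 degrees


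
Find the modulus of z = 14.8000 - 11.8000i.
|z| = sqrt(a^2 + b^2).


|z| = sqrt(14.8^2 + (-11.8)^2) = sqrt(219.04 + 139.24) = sqrt(358.28) = 18.9283

|z| = 18.9283


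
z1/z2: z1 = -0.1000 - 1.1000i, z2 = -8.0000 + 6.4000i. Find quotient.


Conjugate of z2 = -8.0000 - 6.4000i
Numerator: (-0.1000 - 1.1000i)(-8.0000 - 6.4000i) = -6.2400 + 9.4400i
Denominator: (-8)^2 + 6.4^2 = 104.96
Result = (-6.2400 + 9.4400i)/104.96

-0.0595 + 0.0899i


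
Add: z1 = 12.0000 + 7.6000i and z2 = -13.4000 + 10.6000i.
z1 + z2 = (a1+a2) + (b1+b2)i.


Real: 12 - 13.4 = -1.4
Imag: 7.6 + 10.6 = 18.2

-1.4000 + 18.2000i


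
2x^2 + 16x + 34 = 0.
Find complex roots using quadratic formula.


disc = 16^2 - 4*2*34 = 256 - 272 = -16
sqrt(|disc|) = sqrt(16) = 4.0000
Real part = -16/(2*2) = -4.0000
Imag part = 4.0000/(2*2) = 1.0000

-4.0000 ± 1.0000i


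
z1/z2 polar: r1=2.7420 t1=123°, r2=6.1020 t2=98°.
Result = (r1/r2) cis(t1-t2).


r = 2.7420 / 6.1020 = 0.4494
theta = 123° - 98° = 25° = 25° (mod 360)

0.4494 cis(25°)


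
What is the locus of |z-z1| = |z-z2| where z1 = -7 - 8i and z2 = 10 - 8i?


Equal distances means the locus is the perpendicular bisector of z1 and z2.
Midpoint = ((-7+10)/2, (-8+(-8))/2) = (1.5000, -8.0000)

Perpendicular bisector through (1.5000, -8.0000)


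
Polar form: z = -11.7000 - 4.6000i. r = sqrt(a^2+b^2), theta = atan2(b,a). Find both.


r = sqrt(136.89+21.16) = sqrt(158.05) = 12.5718
theta = atan2(-4.6, -11.7) = -158.5371 degrees

r = 12.5718, theta = -158.5371 degrees


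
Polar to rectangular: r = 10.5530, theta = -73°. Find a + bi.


a = 10.5530*cos(-73°) = 10.5530*0.29237 = 3.0854
b = 10.5530*sin(-73°) = 10.5530*(-0.956305) = -10.0919

3.0854 - 10.0919i


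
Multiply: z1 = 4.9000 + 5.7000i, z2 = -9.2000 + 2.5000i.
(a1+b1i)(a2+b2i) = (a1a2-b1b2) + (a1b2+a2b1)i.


Real = 4.9*(-9.2) - 5.7*2.5 = -45.08 - 14.25 = -59.33
Imag = 4.9*2.5 - (9.2)*5.7 = 12.25 - (52.44) = -40.19

-59.3300 - 40.1900i


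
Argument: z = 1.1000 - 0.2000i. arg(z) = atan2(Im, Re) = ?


Re = 1.1, Im = -0.2
arg = atan2(-0.2, 1.1) = -10.3048 degrees

arg(z) = -10.3048 degrees


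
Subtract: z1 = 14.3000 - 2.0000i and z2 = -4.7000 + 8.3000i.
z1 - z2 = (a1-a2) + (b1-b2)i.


Real: 14.3 + 4.7 = 19
Imag: -2 - 8.3 = -10.3

19.0000 - 10.3000i


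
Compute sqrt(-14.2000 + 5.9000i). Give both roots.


|z| = sqrt(201.64+34.81) = 15.3769
sqrt((|z|+a)/2) = sqrt((15.3769+(-14.2))/2) = sqrt(0.5885) = 0.7671
sqrt((|z|-a)/2) = sqrt((15.3769-(-14.2))/2) = sqrt(14.7885) = 3.8456

±(0.7671 + 3.8456i) i.e. 0.7671 + 3.8456i and -0.7671 - 3.8456i


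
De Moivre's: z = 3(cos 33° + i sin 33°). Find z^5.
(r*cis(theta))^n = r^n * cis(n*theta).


r^5 = 3^5 = 243
n*theta = 5*33° = 165° = 165° (mod 360)
a = 243*cos(165°) = -234.7200
b = 243*sin(165°) = 62.8930

243 cis(165°) = -234.7200 + 62.8930i


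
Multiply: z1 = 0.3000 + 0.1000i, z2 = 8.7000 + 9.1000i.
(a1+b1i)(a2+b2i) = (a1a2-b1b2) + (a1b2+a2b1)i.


Real = 0.3*8.7 - 0.1*9.1 = 2.61 - 0.91 = 1.7
Imag = 0.3*9.1 + 8.7*0.1 = 2.73 + 0.87 = 3.6

1.7000 + 3.6000i


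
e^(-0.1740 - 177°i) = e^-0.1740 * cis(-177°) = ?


e^-0.1740 = 0.8403
cos(-177°) = -0.9986
sin(-177°) = -0.05234
Real = 0.8403*(-0.9986) = -0.8391
Imag = 0.8403*(-0.05234) = -0.0440

-0.8391 - 0.0440i


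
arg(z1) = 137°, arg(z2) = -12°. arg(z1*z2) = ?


arg(z1*z2) = 137° - 12° = 125°
Normalized to (-180°, 180°]: 125°

125°


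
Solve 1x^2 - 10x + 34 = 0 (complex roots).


disc = (-10)^2 - 4*1*34 = 100 - 136 = -36
sqrt(|disc|) = sqrt(36) = 6.0000
Real part = 10/(2*1) = 5.0000
Imag part = 6.0000/(2*1) = 3.0000

5.0000 ± 3.0000i


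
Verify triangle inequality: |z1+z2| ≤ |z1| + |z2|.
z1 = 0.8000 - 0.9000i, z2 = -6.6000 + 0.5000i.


|z1| = sqrt(0.8^2 + (-0.9)^2) = sqrt(1.45) = 1.2042
|z2| = sqrt((-6.6)^2 + 0.5^2) = sqrt(43.81) = 6.6189
z1+z2 = -5.8000 - 0.4000i
|z1+z2| = sqrt(33.8) = 5.8138
|z1|+|z2| = 1.2042 + 6.6189 = 7.8231

|z1+z2| = 5.8138 ≤ |z1|+|z2| = 7.8231 (verified)


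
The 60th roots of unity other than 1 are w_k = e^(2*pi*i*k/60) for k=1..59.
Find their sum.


With w = e^(2*pi*i/60), all 60 of the 60th roots of unity w^0 = 1, w, ..., w^(59) sum to 0: 1 + w + ... + w^(59) = (1 - w^60)/(1 - w) = 0 since w^60 = 1, w ≠ 1.
Removing the root 1: w + w^2 + ... + w^(59) = 0 - 1 = -1

Sum = -1


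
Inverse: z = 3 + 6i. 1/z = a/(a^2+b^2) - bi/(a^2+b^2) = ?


|z|^2 = 9+36 = 45
1/z = (3 - 6i)/45

1/z = 0.0667 - 0.1333i


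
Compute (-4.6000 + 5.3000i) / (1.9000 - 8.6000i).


Conjugate of z2 = 1.9000 + 8.6000i
Numerator: (-4.6000 + 5.3000i)(1.9000 + 8.6000i) = -54.3200 - 29.4900i
Denominator: 1.9^2 + (-8.6)^2 = 77.57
Result = (-54.3200 - 29.4900i)/77.57

-0.7003 - 0.3802i


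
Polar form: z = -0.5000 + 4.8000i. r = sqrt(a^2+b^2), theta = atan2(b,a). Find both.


r = sqrt(0.25+23.04) = sqrt(23.29) = 4.8260
theta = atan2(4.8, -0.5) = 95.9469 degrees

r = 4.8260, theta = 95.9469 degrees


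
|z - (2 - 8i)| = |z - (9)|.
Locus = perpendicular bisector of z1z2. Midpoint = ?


Equal distances means the locus is the perpendicular bisector of z1 and z2.
Midpoint = ((2+9)/2, (-8+0)/2) = (5.5000, -4.0000)

Perpendicular bisector through (5.5000, -4.0000)


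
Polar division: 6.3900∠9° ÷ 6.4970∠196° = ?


r = 6.3900 / 6.4970 = 0.9835
theta = 9° - 196° = -187° = 173° (mod 360)

0.9835 cis(173°)


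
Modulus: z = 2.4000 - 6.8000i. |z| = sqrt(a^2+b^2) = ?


|z| = sqrt(2.4^2 + (-6.8)^2) = sqrt(5.76 + 46.24) = sqrt(52) = 7.2111

|z| = 7.2111


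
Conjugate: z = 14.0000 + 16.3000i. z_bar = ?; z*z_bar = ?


z_bar = 14.0000 - 16.3000i
z*z_bar = 14^2 + 16.3^2 = 196 + 265.69 = 461.69

z_bar = 14.0000 - 16.3000i, z*z_bar = 461.69


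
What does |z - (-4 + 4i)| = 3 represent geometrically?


|z - z0| = r is a circle with center z0 and radius r.
Center = (-4, 4), radius = 3

Circle with center (-4, 4) and radius 3


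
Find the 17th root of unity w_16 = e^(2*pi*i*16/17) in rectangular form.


Angle = 360*16/17 = 338.8235°
a = cos(338.8235°) = 0.9325
b = sin(338.8235°) = -0.3612

0.9325 - 0.3612i


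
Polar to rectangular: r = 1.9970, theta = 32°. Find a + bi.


a = 1.9970*cos(32°) = 1.9970*0.84805 = 1.6936
b = 1.9970*sin(32°) = 1.9970*0.5299 = 1.0582

1.6936 + 1.0582i


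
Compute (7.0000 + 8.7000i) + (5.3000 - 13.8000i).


Real: 7 + 5.3 = 12.3
Imag: 8.7 - 13.8 = -5.1

12.3000 - 5.1000i


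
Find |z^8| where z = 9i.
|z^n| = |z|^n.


|z| = sqrt(0+81) = sqrt(81) = 9
|z^8| = |z|^8 = 9^8 = 43046721

|z^8| = 43046721


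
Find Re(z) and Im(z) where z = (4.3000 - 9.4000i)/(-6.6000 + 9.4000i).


Multiply by conjugate: (4.3000 - 9.4000i)(-6.6000 - 9.4000i) / ((-6.6)^2 + 9.4^2)
Numerator real = 4.3*(-6.6) - (9.4)*9.4 = -116.74
Numerator imag = -9.4*(-6.6) - 4.3*9.4 = 21.62
Denominator = 131.92
Re(z) = -116.74/131.92 = -0.8849
Im(z) = 21.62/131.92 = 0.1639

Re(z) = -0.8849, Im(z) = 0.1639


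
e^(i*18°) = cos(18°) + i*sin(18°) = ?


cos(18°) = 0.9511
sin(18°) = 0.3090

e^(i*18°) = 0.9511 + 0.3090i


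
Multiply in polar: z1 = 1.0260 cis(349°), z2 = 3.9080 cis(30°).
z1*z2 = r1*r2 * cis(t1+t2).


r = 1.0260 * 3.9080 = 4.0096
theta = 349° + 30° = 379° = 19° (mod 360)

4.0096 cis(19°)


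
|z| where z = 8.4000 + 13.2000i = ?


|z| = sqrt(8.4^2 + 13.2^2) = sqrt(70.56 + 174.24) = sqrt(244.8) = 15.6461

|z| = 15.6461


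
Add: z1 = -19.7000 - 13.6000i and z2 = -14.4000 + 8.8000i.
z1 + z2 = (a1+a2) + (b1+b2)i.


Real: -19.7 - 14.4 = -34.1
Imag: -13.6 + 8.8 = -4.8

-34.1000 - 4.8000i


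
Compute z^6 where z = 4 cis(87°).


r^6 = 4^6 = 4096
n*theta = 6*87° = 522° = 162° (mod 360)
a = 4096*cos(162°) = -3895.5275
b = 4096*sin(162°) = 1265.7336

4096 cis(162°) = -3895.5275 + 1265.7336i


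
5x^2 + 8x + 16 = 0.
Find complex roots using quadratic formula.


disc = 8^2 - 4*5*16 = 64 - 320 = -256
sqrt(|disc|) = sqrt(256) = 16.0000
Real part = -8/(2*5) = -0.8000
Imag part = 16.0000/(2*5) = 1.6000

-0.8000 ± 1.6000i


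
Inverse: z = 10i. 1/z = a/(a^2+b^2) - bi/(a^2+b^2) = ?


|z|^2 = 0+100 = 100
1/z = (0 - 10i)/100

1/z = 0 - 0.1000i


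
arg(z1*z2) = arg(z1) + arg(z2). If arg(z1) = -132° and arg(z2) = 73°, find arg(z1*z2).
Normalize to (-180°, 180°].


arg(z1*z2) = -132° + 73° = -59°
Normalized to (-180°, 180°]: -59°

-59°


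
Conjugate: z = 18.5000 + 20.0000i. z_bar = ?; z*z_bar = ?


z_bar = 18.5000 - 20.0000i
z*z_bar = 18.5^2 + 20^2 = 342.25 + 400 = 742.25

z_bar = 18.5000 - 20.0000i, z*z_bar = 742.25


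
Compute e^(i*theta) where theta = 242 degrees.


cos(242°) = -0.4695
sin(242°) = -0.8829

e^(i*242°) = -0.4695 - 0.8829i


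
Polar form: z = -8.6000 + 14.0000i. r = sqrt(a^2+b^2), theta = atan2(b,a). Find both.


r = sqrt(73.96+196) = sqrt(269.96) = 16.4305
theta = atan2(14, -8.6) = 121.5618 degrees

r = 16.4305, theta = 121.5618 degrees


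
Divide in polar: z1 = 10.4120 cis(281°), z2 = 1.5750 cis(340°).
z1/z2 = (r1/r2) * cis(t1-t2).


r = 10.4120 / 1.5750 = 6.6108
theta = 281° - 340° = -59° = 301° (mod 360)

6.6108 cis(301°)


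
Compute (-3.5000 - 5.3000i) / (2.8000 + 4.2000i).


Conjugate of z2 = 2.8000 - 4.2000i
Numerator: (-3.5000 - 5.3000i)(2.8000 - 4.2000i) = -32.0600 - 0.1400i
Denominator: 2.8^2 + 4.2^2 = 25.48
Result = (-32.0600 - 0.1400i)/25.48

-1.2582 - 0.0055i


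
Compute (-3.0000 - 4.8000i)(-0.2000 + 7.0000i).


Real = -3*(-0.2) - (-4.8)*7 = 0.6 - (-33.6) = 34.2
Imag = -3*7 - (0.2)*(-4.8) = -21 + 0.96 = -20.04

34.2000 - 20.0400i


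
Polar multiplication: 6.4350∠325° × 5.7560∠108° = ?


r = 6.4350 * 5.7560 = 37.0399
theta = 325° + 108° = 433° = 73° (mod 360)

37.0399 cis(73°)


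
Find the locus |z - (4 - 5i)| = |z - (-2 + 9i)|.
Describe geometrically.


Equal distances means the locus is the perpendicular bisector of z1 and z2.
Midpoint = ((4+(-2))/2, (-5+9)/2) = (1.0000, 2.0000)

Perpendicular bisector through (1.0000, 2.0000)


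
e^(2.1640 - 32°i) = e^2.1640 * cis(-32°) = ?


e^2.1640 = 8.7059
cos(-32°) = 0.84805
sin(-32°) = -0.52992
Real = 8.7059*0.84805 = 7.3830
Imag = 8.7059*(-0.52992) = -4.6134

7.3830 - 4.6134i


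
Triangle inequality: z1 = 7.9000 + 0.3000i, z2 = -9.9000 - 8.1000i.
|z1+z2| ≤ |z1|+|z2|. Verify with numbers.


|z1| = sqrt(7.9^2 + 0.3^2) = sqrt(62.5) = 7.9057
|z2| = sqrt((-9.9)^2 + (-8.1)^2) = sqrt(163.62) = 12.7914
z1+z2 = -2.0000 - 7.8000i
|z1+z2| = sqrt(64.84) = 8.0523
|z1|+|z2| = 7.9057 + 12.7914 = 20.6971

|z1+z2| = 8.0523 ≤ |z1|+|z2| = 20.6971 (verified)


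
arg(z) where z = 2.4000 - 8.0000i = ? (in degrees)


Re = 2.4, Im = -8
arg = atan2(-8, 2.4) = -73.3008 degrees

arg(z) = -73.3008 degrees


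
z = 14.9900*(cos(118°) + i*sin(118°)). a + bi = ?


a = 14.9900*cos(118°) = 14.9900*(-0.46947) = -7.0374
b = 14.9900*sin(118°) = 14.9900*0.88295 = 13.2354

-7.0374 + 13.2354i


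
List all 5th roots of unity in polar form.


The 5th roots of unity are cis(360k/5°) for k=0..4
Angle step = 360/5 = 72°
Primitive root: cis(72°)
Primitive root = 0.3090 + 0.9511i

5 roots at angles: 0°, 72°, 144°, 216°, 288°


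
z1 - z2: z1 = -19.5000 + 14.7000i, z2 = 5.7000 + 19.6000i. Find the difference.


Real: -19.5 - 5.7 = -25.2
Imag: 14.7 - 19.6 = -4.9

-25.2000 - 4.9000i


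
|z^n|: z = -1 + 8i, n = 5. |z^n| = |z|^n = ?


|z| = sqrt(1+64) = sqrt(65) = 8.0623
|z^5| = |z|^5 = (sqrt(65))^5 = 65^2 * sqrt(65) = 4225*sqrt(65)

|z^5| = 4225*sqrt(65) ≈ 34063.0390


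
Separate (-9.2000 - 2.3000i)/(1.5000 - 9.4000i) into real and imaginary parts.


Multiply by conjugate: (-9.2000 - 2.3000i)(1.5000 + 9.4000i) / (1.5^2 + (-9.4)^2)
Numerator real = -9.2*1.5 - (2.3)*(-9.4) = 7.82
Numerator imag = -2.3*1.5 - (-9.2)*(-9.4) = -89.93
Denominator = 90.61
Re(z) = 7.82/90.61 = 0.0863
Im(z) = -89.93/90.61 = -0.9925

Re(z) = 0.0863, Im(z) = -0.9925
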